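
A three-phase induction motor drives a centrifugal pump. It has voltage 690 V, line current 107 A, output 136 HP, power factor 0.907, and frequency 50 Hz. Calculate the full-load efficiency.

P_out = 136 × 746 = 101456 W
P_in = √3·V_L·I_L·cosφ = 1.732 × 690 × 107 × 0.907 = 115981 W
η = P_out / P_in = 101456 / 115981 = 0.875 = 87.5%

87.5 %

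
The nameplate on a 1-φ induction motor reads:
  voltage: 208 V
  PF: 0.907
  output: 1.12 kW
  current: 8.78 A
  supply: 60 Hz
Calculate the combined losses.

536 W

P_in = V·I·cosφ = 208×8.78×0.907 = 1656 W
P_out = 1120 W
Losses = P_in − P_out = 1656 − 1120 = 536 W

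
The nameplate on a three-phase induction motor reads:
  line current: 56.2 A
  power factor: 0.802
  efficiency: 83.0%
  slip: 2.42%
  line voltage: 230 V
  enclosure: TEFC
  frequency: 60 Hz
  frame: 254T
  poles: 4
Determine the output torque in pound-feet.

59.8 lb·ft

P_in = √3·V·I·cosφ = 1.732 × 230 × 56.2 × 0.802 = 17955 W
P_out = η·P_in = 0.83 × 17955 = 14903 W
n_s = 120×60/4 = 1800 rpm; n = 1800×(1−0.0242) = 1756 rpm
ω = 2π×1756/60 = 183.9 rad/s
τ = P_out/ω = 14903/183.9 = 81.04 N·m
In lb·ft: 81.04/1.356 = 59.8 lb·ft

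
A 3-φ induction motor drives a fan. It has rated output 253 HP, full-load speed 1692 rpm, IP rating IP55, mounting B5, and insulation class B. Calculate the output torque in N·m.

P_out = 253 × 746 = 188738 W
ω = 2π × 1692/60 = 177.2 rad/s
τ = P_out/ω = 188738/177.2 = 1070 N·m

1070 N·m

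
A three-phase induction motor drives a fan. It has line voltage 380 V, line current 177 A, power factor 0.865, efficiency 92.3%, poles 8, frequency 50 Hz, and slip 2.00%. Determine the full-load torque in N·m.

1210 N·m

P_in = √3·V·I·cosφ = 1.732 × 380 × 177 × 0.865 = 100768 W
P_out = η·P_in = 0.923 × 100768 = 93009 W
n_s = 120×50/8 = 750 rpm; n = 750×(1−0.02) = 735 rpm
ω = 2π×735/60 = 76.97 rad/s
τ = P_out/ω = 93009/76.97 = 1210 N·m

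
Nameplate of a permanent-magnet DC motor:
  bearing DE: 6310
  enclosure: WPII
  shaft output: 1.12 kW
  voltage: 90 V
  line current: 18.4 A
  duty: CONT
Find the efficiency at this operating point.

P_out = 1.12 kW = 1120 W
P_in = V·I = 90 × 18.4 = 1656 W
η = P_out / P_in = 1120 / 1656 = 0.676 = 67.6%

67.6 %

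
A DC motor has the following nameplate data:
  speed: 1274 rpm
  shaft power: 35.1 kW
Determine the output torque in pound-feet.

ω = 2π × 1274/60 = 133.4 rad/s
τ = P/ω = 35100/133.4 = 263.1 N·m
In lb·ft: 263.1/1.356 = 194 lb·ft

194 lb·ft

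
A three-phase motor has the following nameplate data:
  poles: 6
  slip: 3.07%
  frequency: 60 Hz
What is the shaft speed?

1163 rpm

n_s = 120f/p = 120×60/6 = 1200 rpm
n = n_s(1 − s) = 1200 × (1 − 0.0307) = 1163 rpm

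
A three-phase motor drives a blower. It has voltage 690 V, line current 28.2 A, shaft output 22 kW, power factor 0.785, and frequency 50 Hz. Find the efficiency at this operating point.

P_out = 22 kW = 22000 W
P_in = √3·V_L·I_L·cosφ = 1.732 × 690 × 28.2 × 0.785 = 26455 W
η = P_out / P_in = 22000 / 26455 = 0.832 = 83.2%

83.2 %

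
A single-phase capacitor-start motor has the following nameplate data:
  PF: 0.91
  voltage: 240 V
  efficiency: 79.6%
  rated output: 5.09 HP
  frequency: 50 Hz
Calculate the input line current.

P_out = 5.09 × 746 = 3797 W
P_in = P_out / η = 3797 / 0.796 = 4770 W
I = P_in / (V·cosφ) = 4770 / (240 × 0.91) = 21.8 A

21.8 A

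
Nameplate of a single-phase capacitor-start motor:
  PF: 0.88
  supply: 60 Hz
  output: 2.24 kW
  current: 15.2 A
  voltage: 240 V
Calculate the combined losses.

970 W

P_in = V·I·cosφ = 240×15.2×0.88 = 3210 W
P_out = 2240 W
Losses = P_in − P_out = 3210 − 2240 = 970 W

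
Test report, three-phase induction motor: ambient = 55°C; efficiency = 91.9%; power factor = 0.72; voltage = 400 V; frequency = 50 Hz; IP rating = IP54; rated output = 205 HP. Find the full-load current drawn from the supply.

P_out = 205 × 746 = 152930 W
P_in = P_out / η = 152930 / 0.919 = 166409 W
I_L = P_in / (√3·V_L·cosφ) = 166409 / (1.732 × 400 × 0.72) = 334 A

334 A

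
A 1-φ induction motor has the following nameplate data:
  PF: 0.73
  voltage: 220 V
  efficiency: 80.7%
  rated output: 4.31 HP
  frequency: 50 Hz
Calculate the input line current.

P_out = 4.31 × 746 = 3215 W
P_in = P_out / η = 3215 / 0.807 = 3984 W
I = P_in / (V·cosφ) = 3984 / (220 × 0.73) = 24.8 A

24.8 A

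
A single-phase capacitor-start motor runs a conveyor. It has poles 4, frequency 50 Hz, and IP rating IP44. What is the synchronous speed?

1500 rpm

n_s = 120f/p = 120×50/4 = 1500 rpm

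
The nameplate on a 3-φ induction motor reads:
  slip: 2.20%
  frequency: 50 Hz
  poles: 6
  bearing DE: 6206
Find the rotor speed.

n_s = 120f/p = 120×50/6 = 1000 rpm
n = n_s(1 − s) = 1000 × (1 − 0.022) = 978 rpm

978 rpm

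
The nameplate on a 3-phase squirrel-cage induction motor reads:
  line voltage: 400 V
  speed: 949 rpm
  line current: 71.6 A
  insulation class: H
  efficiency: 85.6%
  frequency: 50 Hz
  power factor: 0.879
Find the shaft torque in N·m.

P_in = √3·V·I·cosφ = 1.732 × 400 × 71.6 × 0.879 = 43602 W
P_out = η·P_in = 0.856 × 43602 = 37323 W
n = 949 rpm
ω = 2π×949/60 = 99.38 rad/s
τ = P_out/ω = 37323/99.38 = 376 N·m

376 N·m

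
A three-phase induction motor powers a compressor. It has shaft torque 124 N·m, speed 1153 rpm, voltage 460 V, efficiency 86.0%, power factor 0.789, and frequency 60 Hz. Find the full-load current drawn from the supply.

ω = 2π×1153/60 = 120.7 rad/s; P_out = τω = 124 × 120.7 = 14967 W
P_in = P_out / η = 14967 / 0.860 = 17403 W
I_L = P_in / (√3·V_L·cosφ) = 17403 / (1.732 × 460 × 0.789) = 27.7 A

27.7 A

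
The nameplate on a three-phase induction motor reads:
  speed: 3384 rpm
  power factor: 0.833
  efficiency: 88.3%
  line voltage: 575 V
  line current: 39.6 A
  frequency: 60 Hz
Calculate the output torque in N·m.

P_in = √3·V·I·cosφ = 1.732 × 575 × 39.6 × 0.833 = 32852 W
P_out = η·P_in = 0.883 × 32852 = 29008 W
n = 3384 rpm
ω = 2π×3384/60 = 354.4 rad/s
τ = P_out/ω = 29008/354.4 = 81.9 N·m

81.9 N·m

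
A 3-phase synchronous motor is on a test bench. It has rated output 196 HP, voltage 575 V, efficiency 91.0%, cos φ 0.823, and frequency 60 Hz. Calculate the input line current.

P_out = 196 × 746 = 146216 W
P_in = P_out / η = 146216 / 0.910 = 160677 W
I_L = P_in / (√3·V_L·cosφ) = 160677 / (1.732 × 575 × 0.823) = 196 A

196 A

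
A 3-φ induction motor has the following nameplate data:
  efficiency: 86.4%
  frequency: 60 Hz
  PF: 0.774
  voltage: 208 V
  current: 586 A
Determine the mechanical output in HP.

189 HP

P_in = √3·V·I·cosφ = 1.732 × 208 × 586 × 0.774 = 163399 W
P_out = η·P_in = 0.864 × 163399 = 141177 W
= 141177/746 = 189 HP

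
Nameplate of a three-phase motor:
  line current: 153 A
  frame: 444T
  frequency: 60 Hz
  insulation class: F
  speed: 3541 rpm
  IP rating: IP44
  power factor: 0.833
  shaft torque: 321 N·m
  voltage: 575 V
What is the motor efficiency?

ω = 2π × 3541/60 = 370.8 rad/s; P_out = τω = 321 × 370.8 = 119027 W
P_in = √3·V_L·I_L·cosφ = 1.732 × 575 × 153 × 0.833 = 126926 W
η = P_out / P_in = 119027 / 126926 = 0.938 = 93.8%

93.8 %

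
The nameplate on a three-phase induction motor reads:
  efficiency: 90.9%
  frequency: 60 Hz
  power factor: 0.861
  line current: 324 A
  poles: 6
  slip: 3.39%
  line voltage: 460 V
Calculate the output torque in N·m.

P_in = √3·V·I·cosφ = 1.732 × 460 × 324 × 0.861 = 222256 W
P_out = η·P_in = 0.909 × 222256 = 202031 W
n_s = 120×60/6 = 1200 rpm; n = 1200×(1−0.0339) = 1159 rpm
ω = 2π×1159/60 = 121.4 rad/s
τ = P_out/ω = 202031/121.4 = 1660 N·m

1660 N·m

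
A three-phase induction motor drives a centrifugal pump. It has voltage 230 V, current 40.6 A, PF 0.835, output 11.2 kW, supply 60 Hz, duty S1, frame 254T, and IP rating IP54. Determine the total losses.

2310 W

P_in = √3·V·I·cosφ = 1.732×230×40.6×0.835 = 13505 W
P_out = 11200 W
Losses = P_in − P_out = 13505 − 11200 = 2305 W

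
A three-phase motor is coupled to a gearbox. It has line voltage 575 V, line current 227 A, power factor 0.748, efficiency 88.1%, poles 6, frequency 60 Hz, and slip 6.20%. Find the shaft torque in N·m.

P_in = √3·V·I·cosφ = 1.732 × 575 × 227 × 0.748 = 169100 W
P_out = η·P_in = 0.881 × 169100 = 148977 W
n_s = 120×60/6 = 1200 rpm; n = 1200×(1−0.062) = 1126 rpm
ω = 2π×1126/60 = 117.9 rad/s
τ = P_out/ω = 148977/117.9 = 1260 N·m

1260 N·m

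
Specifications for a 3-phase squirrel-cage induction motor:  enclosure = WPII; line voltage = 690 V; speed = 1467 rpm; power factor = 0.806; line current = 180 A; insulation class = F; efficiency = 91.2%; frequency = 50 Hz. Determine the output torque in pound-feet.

759 lb·ft

P_in = √3·V·I·cosφ = 1.732 × 690 × 180 × 0.806 = 173382 W
P_out = η·P_in = 0.912 × 173382 = 158124 W
n = 1467 rpm
ω = 2π×1467/60 = 153.6 rad/s
τ = P_out/ω = 158124/153.6 = 1029 N·m
In lb·ft: 1029/1.356 = 759 lb·ft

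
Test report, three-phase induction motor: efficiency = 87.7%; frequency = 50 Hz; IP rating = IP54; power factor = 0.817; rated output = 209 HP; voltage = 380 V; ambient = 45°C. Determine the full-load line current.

331 A

P_out = 209 × 746 = 155914 W
P_in = P_out / η = 155914 / 0.877 = 177781 W
I_L = P_in / (√3·V_L·cosφ) = 177781 / (1.732 × 380 × 0.817) = 331 A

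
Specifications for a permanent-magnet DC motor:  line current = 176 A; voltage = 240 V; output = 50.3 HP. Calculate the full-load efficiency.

88.8 %

P_out = 50.3 × 746 = 37524 W
P_in = V·I = 240 × 176 = 42240 W
η = P_out / P_in = 37524 / 42240 = 0.888 = 88.8%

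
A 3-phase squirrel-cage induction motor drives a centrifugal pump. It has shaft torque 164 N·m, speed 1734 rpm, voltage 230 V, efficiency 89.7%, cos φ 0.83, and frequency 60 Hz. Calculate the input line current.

ω = 2π×1734/60 = 181.6 rad/s; P_out = τω = 164 × 181.6 = 29782 W
P_in = P_out / η = 29782 / 0.897 = 33202 W
I_L = P_in / (√3·V_L·cosφ) = 33202 / (1.732 × 230 × 0.83) = 100 A

100 A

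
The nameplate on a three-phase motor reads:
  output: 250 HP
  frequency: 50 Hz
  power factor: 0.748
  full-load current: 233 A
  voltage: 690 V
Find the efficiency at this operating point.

P_out = 250 × 746 = 186500 W
P_in = √3·V_L·I_L·cosφ = 1.732 × 690 × 233 × 0.748 = 208283 W
η = P_out / P_in = 186500 / 208283 = 0.895 = 89.5%

89.5 %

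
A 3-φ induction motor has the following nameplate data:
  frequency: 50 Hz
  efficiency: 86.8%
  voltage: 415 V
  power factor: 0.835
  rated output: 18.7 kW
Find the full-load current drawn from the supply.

35.9 A

P_out = 18.7 kW = 18700 W
P_in = P_out / η = 18700 / 0.868 = 21544 W
I_L = P_in / (√3·V_L·cosφ) = 21544 / (1.732 × 415 × 0.835) = 35.9 A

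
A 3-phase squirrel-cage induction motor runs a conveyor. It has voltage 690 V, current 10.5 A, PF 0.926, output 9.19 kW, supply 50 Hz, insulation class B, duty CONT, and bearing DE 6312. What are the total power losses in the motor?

P_in = √3·V·I·cosφ = 1.732×690×10.5×0.926 = 11620 W
P_out = 9190 W
Losses = P_in − P_out = 11620 − 9190 = 2430 W

2.43 kW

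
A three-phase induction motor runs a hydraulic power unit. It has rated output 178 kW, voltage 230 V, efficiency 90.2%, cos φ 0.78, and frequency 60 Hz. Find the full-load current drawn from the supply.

635 A

P_out = 178 kW = 178000 W
P_in = P_out / η = 178000 / 0.902 = 197339 W
I_L = P_in / (√3·V_L·cosφ) = 197339 / (1.732 × 230 × 0.78) = 635 A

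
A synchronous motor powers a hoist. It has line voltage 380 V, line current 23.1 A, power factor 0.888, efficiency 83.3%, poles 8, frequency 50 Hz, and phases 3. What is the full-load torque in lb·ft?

P_in = √3·V·I·cosφ = 1.732 × 380 × 23.1 × 0.888 = 13501 W
P_out = η·P_in = 0.833 × 13501 = 11246 W
n = n_s = 120×50/8 = 750 rpm (synchronous)
ω = 2π×750/60 = 78.54 rad/s
τ = P_out/ω = 11246/78.54 = 143.2 N·m
In lb·ft: 143.2/1.356 = 106 lb·ft

106 lb·ft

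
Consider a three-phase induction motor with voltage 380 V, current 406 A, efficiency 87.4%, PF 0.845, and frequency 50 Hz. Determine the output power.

197 kW

P_in = √3·V·I·cosφ = 1.732 × 380 × 406 × 0.845 = 225795 W
P_out = η·P_in = 0.874 × 225795 = 197345 W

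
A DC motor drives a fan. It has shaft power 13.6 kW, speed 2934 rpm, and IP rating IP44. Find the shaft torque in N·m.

ω = 2π × 2934/60 = 307.2 rad/s
τ = P/ω = 13600/307.2 = 44.3 N·m

44.3 N·m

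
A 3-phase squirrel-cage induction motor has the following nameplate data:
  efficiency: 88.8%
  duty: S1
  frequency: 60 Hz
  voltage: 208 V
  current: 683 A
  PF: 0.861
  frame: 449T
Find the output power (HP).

P_in = √3·V·I·cosφ = 1.732 × 208 × 683 × 0.861 = 211853 W
P_out = η·P_in = 0.888 × 211853 = 188125 W
= 188125/746 = 252 HP

252 HP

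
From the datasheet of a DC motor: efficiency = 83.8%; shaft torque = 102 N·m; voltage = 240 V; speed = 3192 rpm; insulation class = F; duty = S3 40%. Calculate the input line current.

170 A

ω = 2π×3192/60 = 334.3 rad/s; P_out = τω = 102 × 334.3 = 34099 W
P_in = P_out / η = 34099 / 0.838 = 40691 W
I = P_in / V = 40691 / 240 = 170 A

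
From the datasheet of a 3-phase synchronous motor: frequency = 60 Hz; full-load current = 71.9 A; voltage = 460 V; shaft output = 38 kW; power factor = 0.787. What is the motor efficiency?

P_out = 38 kW = 38000 W
P_in = √3·V_L·I_L·cosφ = 1.732 × 460 × 71.9 × 0.787 = 45083 W
η = P_out / P_in = 38000 / 45083 = 0.843 = 84.3%

84.3 %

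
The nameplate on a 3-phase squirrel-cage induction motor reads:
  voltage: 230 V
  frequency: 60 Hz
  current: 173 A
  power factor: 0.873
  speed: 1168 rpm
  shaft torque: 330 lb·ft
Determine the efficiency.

91.0 %

τ = 330 lb·ft × 1.356 = 447.5 N·m
ω = 2π × 1168/60 = 122.3 rad/s; P_out = τω = 447.5 × 122.3 = 54729 W
P_in = √3·V_L·I_L·cosφ = 1.732 × 230 × 173 × 0.873 = 60164 W
η = P_out / P_in = 54729 / 60164 = 0.910 = 91.0%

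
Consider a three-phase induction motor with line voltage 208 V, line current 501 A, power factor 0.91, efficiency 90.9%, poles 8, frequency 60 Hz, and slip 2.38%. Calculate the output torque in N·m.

1620 N·m

P_in = √3·V·I·cosφ = 1.732 × 208 × 501 × 0.91 = 164244 W
P_out = η·P_in = 0.909 × 164244 = 149298 W
n_s = 120×60/8 = 900 rpm; n = 900×(1−0.0238) = 879 rpm
ω = 2π×879/60 = 92.05 rad/s
τ = P_out/ω = 149298/92.05 = 1620 N·m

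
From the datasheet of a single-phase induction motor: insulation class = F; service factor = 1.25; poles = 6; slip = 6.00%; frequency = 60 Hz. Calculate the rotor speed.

n_s = 120f/p = 120×60/6 = 1200 rpm
n = n_s(1 − s) = 1200 × (1 − 0.06) = 1128 rpm

1128 rpm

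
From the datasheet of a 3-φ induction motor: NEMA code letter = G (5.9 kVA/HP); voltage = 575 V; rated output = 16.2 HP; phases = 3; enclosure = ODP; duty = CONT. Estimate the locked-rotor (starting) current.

S_LR = 5.9 × 16.2 = 95.58 kVA
I_LR = S_LR/(√3·V_L) = 95580/(1.732×575) = 96 A

96 A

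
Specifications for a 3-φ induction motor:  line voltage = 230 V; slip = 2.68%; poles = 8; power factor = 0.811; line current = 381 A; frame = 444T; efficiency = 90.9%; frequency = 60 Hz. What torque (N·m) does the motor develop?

1220 N·m

P_in = √3·V·I·cosφ = 1.732 × 230 × 381 × 0.811 = 123090 W
P_out = η·P_in = 0.909 × 123090 = 111889 W
n_s = 120×60/8 = 900 rpm; n = 900×(1−0.0268) = 876 rpm
ω = 2π×876/60 = 91.73 rad/s
τ = P_out/ω = 111889/91.73 = 1220 N·m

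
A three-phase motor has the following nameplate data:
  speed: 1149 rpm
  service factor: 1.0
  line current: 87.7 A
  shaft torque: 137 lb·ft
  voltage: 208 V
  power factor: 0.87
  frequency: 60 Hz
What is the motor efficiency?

81.3 %

τ = 137 lb·ft × 1.356 = 185.8 N·m
ω = 2π × 1149/60 = 120.3 rad/s; P_out = τω = 185.8 × 120.3 = 22352 W
P_in = √3·V_L·I_L·cosφ = 1.732 × 208 × 87.7 × 0.87 = 27487 W
η = P_out / P_in = 22352 / 27487 = 0.813 = 81.3%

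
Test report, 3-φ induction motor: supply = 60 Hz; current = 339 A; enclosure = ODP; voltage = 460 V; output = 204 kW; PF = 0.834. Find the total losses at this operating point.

P_in = √3·V·I·cosφ = 1.732×460×339×0.834 = 225253 W
P_out = 204000 W
Losses = P_in − P_out = 225253 − 204000 = 21253 W

21.3 kW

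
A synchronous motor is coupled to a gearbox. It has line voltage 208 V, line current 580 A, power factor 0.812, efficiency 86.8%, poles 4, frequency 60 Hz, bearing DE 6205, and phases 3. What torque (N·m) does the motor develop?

P_in = √3·V·I·cosφ = 1.732 × 208 × 580 × 0.812 = 169666 W
P_out = η·P_in = 0.868 × 169666 = 147270 W
n = n_s = 120×60/4 = 1800 rpm (synchronous)
ω = 2π×1800/60 = 188.5 rad/s
τ = P_out/ω = 147270/188.5 = 781 N·m

781 N·m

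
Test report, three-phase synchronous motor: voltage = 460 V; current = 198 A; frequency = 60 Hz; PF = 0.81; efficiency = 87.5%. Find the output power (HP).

P_in = √3·V·I·cosφ = 1.732 × 460 × 198 × 0.81 = 127778 W
P_out = η·P_in = 0.875 × 127778 = 111806 W
= 111806/746 = 150 HP

150 HP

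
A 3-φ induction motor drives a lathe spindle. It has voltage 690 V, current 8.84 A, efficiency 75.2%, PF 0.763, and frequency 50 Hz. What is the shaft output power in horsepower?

P_in = √3·V·I·cosφ = 1.732 × 690 × 8.84 × 0.763 = 8061 W
P_out = η·P_in = 0.752 × 8061 = 6062 W
= 6062/746 = 8.13 HP

8.13 HP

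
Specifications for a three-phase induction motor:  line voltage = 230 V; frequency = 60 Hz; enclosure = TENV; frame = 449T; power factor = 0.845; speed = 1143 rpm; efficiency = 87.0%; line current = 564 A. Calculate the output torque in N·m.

P_in = √3·V·I·cosφ = 1.732 × 230 × 564 × 0.845 = 189850 W
P_out = η·P_in = 0.87 × 189850 = 165170 W
n = 1143 rpm
ω = 2π×1143/60 = 119.7 rad/s
τ = P_out/ω = 165170/119.7 = 1380 N·m

1380 N·m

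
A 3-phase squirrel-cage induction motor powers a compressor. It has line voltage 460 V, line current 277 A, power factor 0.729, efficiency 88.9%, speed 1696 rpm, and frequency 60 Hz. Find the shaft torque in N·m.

805 N·m

P_in = √3·V·I·cosφ = 1.732 × 460 × 277 × 0.729 = 160884 W
P_out = η·P_in = 0.889 × 160884 = 143026 W
n = 1696 rpm
ω = 2π×1696/60 = 177.6 rad/s
τ = P_out/ω = 143026/177.6 = 805 N·m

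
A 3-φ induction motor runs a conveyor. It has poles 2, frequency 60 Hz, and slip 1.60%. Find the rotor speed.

n_s = 120f/p = 120×60/2 = 3600 rpm
n = n_s(1 − s) = 3600 × (1 − 0.016) = 3542 rpm

3542 rpm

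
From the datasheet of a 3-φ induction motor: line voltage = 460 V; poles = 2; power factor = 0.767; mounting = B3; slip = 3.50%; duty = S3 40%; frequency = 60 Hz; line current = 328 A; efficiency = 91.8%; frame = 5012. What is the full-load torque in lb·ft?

P_in = √3·V·I·cosφ = 1.732 × 460 × 328 × 0.767 = 200436 W
P_out = η·P_in = 0.918 × 200436 = 184000 W
n_s = 120×60/2 = 3600 rpm; n = 3600×(1−0.035) = 3474 rpm
ω = 2π×3474/60 = 363.8 rad/s
τ = P_out/ω = 184000/363.8 = 505.8 N·m
In lb·ft: 505.8/1.356 = 373 lb·ft

373 lb·ft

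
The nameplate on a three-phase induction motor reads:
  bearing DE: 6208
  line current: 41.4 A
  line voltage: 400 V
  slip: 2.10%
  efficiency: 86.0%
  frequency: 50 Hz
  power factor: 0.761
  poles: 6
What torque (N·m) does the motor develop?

P_in = √3·V·I·cosφ = 1.732 × 400 × 41.4 × 0.761 = 21827 W
P_out = η·P_in = 0.86 × 21827 = 18771 W
n_s = 120×50/6 = 1000 rpm; n = 1000×(1−0.021) = 979 rpm
ω = 2π×979/60 = 102.5 rad/s
τ = P_out/ω = 18771/102.5 = 183 N·m

183 N·m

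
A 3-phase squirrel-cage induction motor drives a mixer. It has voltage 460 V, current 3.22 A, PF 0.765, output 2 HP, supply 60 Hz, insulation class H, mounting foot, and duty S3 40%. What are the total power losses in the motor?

P_in = √3·V·I·cosφ = 1.732×460×3.22×0.765 = 1963 W
P_out = 2×746 = 1492 W
Losses = P_in − P_out = 1963 − 1492 = 471 W

471 W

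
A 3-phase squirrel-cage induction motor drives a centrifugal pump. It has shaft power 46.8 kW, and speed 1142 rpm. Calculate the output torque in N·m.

391 N·m

ω = 2π × 1142/60 = 119.6 rad/s
τ = P/ω = 46800/119.6 = 391 N·m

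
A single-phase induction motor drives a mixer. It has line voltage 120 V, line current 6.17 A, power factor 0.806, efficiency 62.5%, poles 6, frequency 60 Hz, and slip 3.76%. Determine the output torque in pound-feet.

2.27 lb·ft

P_in = V·I·cosφ = 120 × 6.17 × 0.806 = 597 W
P_out = η·P_in = 0.625 × 597 = 373 W
n_s = 120×60/6 = 1200 rpm; n = 1200×(1−0.0376) = 1155 rpm
ω = 2π×1155/60 = 121 rad/s
τ = P_out/ω = 373/121 = 3.083 N·m
In lb·ft: 3.083/1.356 = 2.27 lb·ft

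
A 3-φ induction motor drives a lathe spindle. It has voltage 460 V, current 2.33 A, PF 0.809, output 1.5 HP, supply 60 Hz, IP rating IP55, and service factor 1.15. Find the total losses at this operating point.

383 W

P_in = √3·V·I·cosφ = 1.732×460×2.33×0.809 = 1502 W
P_out = 1.5×746 = 1119 W
Losses = P_in − P_out = 1502 − 1119 = 383 W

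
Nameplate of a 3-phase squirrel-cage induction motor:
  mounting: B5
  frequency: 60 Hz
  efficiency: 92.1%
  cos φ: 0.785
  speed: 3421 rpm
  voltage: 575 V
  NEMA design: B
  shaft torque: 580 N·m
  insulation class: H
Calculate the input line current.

289 A

ω = 2π×3421/60 = 358.2 rad/s; P_out = τω = 580 × 358.2 = 207756 W
P_in = P_out / η = 207756 / 0.921 = 225577 W
I_L = P_in / (√3·V_L·cosφ) = 225577 / (1.732 × 575 × 0.785) = 289 A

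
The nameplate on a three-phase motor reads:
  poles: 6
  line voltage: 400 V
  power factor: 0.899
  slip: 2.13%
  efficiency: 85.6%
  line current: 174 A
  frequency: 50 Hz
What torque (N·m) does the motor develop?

905 N·m

P_in = √3·V·I·cosφ = 1.732 × 400 × 174 × 0.899 = 108372 W
P_out = η·P_in = 0.856 × 108372 = 92766 W
n_s = 120×50/6 = 1000 rpm; n = 1000×(1−0.0213) = 979 rpm
ω = 2π×979/60 = 102.5 rad/s
τ = P_out/ω = 92766/102.5 = 905 N·m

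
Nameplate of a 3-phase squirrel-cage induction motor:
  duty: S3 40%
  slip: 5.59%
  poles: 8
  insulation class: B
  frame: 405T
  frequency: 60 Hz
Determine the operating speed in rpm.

850 rpm

n_s = 120f/p = 120×60/8 = 900 rpm
n = n_s(1 − s) = 900 × (1 − 0.0559) = 850 rpm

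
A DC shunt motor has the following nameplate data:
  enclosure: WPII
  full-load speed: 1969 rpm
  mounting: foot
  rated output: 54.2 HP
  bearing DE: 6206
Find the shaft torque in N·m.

196 N·m

P_out = 54.2 × 746 = 40433 W
ω = 2π × 1969/60 = 206.2 rad/s
τ = P_out/ω = 40433/206.2 = 196 N·m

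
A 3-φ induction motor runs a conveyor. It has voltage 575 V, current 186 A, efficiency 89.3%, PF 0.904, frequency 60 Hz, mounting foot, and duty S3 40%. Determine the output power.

P_in = √3·V·I·cosφ = 1.732 × 575 × 186 × 0.904 = 167455 W
P_out = η·P_in = 0.893 × 167455 = 149537 W

150 kW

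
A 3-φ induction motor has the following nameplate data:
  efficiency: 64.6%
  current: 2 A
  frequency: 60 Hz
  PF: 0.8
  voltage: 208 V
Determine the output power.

P_in = √3·V·I·cosφ = 1.732 × 208 × 2 × 0.8 = 576 W
P_out = η·P_in = 0.646 × 576 = 372 W

0.372 kW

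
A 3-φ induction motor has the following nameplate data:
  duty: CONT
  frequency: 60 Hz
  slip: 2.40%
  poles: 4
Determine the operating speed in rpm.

n_s = 120f/p = 120×60/4 = 1800 rpm
n = n_s(1 − s) = 1800 × (1 − 0.024) = 1757 rpm

1757 rpm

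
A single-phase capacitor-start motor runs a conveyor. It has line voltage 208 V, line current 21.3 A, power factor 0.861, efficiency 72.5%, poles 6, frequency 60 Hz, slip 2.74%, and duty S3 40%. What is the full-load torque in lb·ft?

16.7 lb·ft

P_in = V·I·cosφ = 208 × 21.3 × 0.861 = 3815 W
P_out = η·P_in = 0.725 × 3815 = 2766 W
n_s = 120×60/6 = 1200 rpm; n = 1200×(1−0.0274) = 1167 rpm
ω = 2π×1167/60 = 122.2 rad/s
τ = P_out/ω = 2766/122.2 = 22.64 N·m
In lb·ft: 22.64/1.356 = 16.7 lb·ft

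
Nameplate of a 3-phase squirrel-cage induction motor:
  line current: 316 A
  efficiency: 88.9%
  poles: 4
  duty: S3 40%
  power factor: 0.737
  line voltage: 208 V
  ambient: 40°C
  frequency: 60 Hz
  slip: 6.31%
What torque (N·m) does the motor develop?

422 N·m

P_in = √3·V·I·cosφ = 1.732 × 208 × 316 × 0.737 = 83901 W
P_out = η·P_in = 0.889 × 83901 = 74588 W
n_s = 120×60/4 = 1800 rpm; n = 1800×(1−0.0631) = 1686 rpm
ω = 2π×1686/60 = 176.6 rad/s
τ = P_out/ω = 74588/176.6 = 422 N·m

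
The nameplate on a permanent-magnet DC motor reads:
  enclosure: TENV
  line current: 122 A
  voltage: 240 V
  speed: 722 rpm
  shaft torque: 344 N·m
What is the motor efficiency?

ω = 2π × 722/60 = 75.61 rad/s; P_out = τω = 344 × 75.61 = 26010 W
P_in = V·I = 240 × 122 = 29280 W
η = P_out / P_in = 26010 / 29280 = 0.888 = 88.8%

88.8 %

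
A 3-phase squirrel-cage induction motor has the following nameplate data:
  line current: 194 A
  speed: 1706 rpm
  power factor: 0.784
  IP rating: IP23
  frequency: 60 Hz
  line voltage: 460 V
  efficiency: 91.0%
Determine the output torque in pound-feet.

P_in = √3·V·I·cosφ = 1.732 × 460 × 194 × 0.784 = 121178 W
P_out = η·P_in = 0.91 × 121178 = 110272 W
n = 1706 rpm
ω = 2π×1706/60 = 178.7 rad/s
τ = P_out/ω = 110272/178.7 = 617.1 N·m
In lb·ft: 617.1/1.356 = 455 lb·ft

455 lb·ft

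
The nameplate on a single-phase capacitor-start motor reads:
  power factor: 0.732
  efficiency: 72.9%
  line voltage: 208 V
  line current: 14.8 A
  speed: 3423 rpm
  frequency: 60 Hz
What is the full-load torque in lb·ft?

3.38 lb·ft

P_in = V·I·cosφ = 208 × 14.8 × 0.732 = 2253 W
P_out = η·P_in = 0.729 × 2253 = 1642 W
n = 3423 rpm
ω = 2π×3423/60 = 358.5 rad/s
τ = P_out/ω = 1642/358.5 = 4.58 N·m
In lb·ft: 4.58/1.356 = 3.38 lb·ft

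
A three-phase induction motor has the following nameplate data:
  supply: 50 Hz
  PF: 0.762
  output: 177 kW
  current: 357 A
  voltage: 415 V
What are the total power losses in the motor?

P_in = √3·V·I·cosφ = 1.732×415×357×0.762 = 195533 W
P_out = 177000 W
Losses = P_in − P_out = 195533 − 177000 = 18533 W

18500 W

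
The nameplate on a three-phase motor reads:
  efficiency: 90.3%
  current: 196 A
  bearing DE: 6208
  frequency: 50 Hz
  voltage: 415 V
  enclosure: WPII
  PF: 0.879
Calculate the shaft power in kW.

112 kW

P_in = √3·V·I·cosφ = 1.732 × 415 × 196 × 0.879 = 123834 W
P_out = η·P_in = 0.903 × 123834 = 111822 W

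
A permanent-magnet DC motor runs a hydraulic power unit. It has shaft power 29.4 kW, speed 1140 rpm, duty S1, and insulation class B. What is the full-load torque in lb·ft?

182 lb·ft

ω = 2π × 1140/60 = 119.4 rad/s
τ = P/ω = 29400/119.4 = 246.2 N·m
In lb·ft: 246.2/1.356 = 182 lb·ft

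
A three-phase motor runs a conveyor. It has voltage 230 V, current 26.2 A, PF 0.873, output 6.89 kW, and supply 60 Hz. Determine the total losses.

P_in = √3·V·I·cosφ = 1.732×230×26.2×0.873 = 9112 W
P_out = 6890 W
Losses = P_in − P_out = 9112 − 6890 = 2222 W

2220 W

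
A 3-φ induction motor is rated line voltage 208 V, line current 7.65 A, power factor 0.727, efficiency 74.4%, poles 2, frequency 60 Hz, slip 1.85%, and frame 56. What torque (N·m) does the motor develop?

4.03 N·m

P_in = √3·V·I·cosφ = 1.732 × 208 × 7.65 × 0.727 = 2004 W
P_out = η·P_in = 0.744 × 2004 = 1491 W
n_s = 120×60/2 = 3600 rpm; n = 3600×(1−0.0185) = 3533 rpm
ω = 2π×3533/60 = 370 rad/s
τ = P_out/ω = 1491/370 = 4.03 N·m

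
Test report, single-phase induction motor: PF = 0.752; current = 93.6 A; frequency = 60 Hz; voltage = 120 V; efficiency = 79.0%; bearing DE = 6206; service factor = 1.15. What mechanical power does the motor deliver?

6.67 kW

P_in = V·I·cosφ = 120 × 93.6 × 0.752 = 8446 W
P_out = η·P_in = 0.79 × 8446 = 6672 W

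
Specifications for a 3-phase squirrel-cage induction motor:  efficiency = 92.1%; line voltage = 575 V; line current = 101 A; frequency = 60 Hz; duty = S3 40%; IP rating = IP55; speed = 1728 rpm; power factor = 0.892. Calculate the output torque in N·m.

457 N·m

P_in = √3·V·I·cosφ = 1.732 × 575 × 101 × 0.892 = 89723 W
P_out = η·P_in = 0.921 × 89723 = 82635 W
n = 1728 rpm
ω = 2π×1728/60 = 181 rad/s
τ = P_out/ω = 82635/181 = 457 N·m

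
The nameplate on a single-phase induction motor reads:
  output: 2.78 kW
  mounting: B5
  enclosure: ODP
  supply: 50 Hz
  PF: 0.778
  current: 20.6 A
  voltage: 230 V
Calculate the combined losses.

906 W

P_in = V·I·cosφ = 230×20.6×0.778 = 3686 W
P_out = 2780 W
Losses = P_in − P_out = 3686 − 2780 = 906 W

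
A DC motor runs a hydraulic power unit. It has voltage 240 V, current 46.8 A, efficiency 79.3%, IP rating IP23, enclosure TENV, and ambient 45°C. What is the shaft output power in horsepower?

11.9 HP

P_in = V·I = 240 × 46.8 = 11232 W
P_out = η·P_in = 0.793 × 11232 = 8907 W
= 8907/746 = 11.9 HP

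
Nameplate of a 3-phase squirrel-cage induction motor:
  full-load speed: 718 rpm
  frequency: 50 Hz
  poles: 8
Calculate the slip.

4.27 %

n_s = 120f/p = 120×50/8 = 750 rpm
s = (n_s − n)/n_s = (750 − 718)/750 = 0.0427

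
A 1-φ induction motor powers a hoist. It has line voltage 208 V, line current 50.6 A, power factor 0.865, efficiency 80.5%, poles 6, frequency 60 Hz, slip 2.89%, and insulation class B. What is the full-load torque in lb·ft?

44.3 lb·ft

P_in = V·I·cosφ = 208 × 50.6 × 0.865 = 9104 W
P_out = η·P_in = 0.805 × 9104 = 7329 W
n_s = 120×60/6 = 1200 rpm; n = 1200×(1−0.0289) = 1165 rpm
ω = 2π×1165/60 = 122 rad/s
τ = P_out/ω = 7329/122 = 60.07 N·m
In lb·ft: 60.07/1.356 = 44.3 lb·ft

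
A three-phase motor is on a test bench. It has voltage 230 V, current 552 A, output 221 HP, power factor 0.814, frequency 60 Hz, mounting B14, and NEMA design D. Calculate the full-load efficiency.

92.1 %

P_out = 221 × 746 = 164866 W
P_in = √3·V_L·I_L·cosφ = 1.732 × 230 × 552 × 0.814 = 178994 W
η = P_out / P_in = 164866 / 178994 = 0.921 = 92.1%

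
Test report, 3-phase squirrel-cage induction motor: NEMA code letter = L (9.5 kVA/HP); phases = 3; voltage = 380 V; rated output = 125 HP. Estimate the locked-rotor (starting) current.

S_LR = 9.5 × 125 = 1187.5 kVA
I_LR = S_LR/(√3·V_L) = 1187500/(1.732×380) = 1800 A

1800 A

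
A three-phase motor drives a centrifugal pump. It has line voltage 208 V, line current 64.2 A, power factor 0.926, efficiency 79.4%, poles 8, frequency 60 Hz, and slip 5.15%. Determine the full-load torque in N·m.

P_in = √3·V·I·cosφ = 1.732 × 208 × 64.2 × 0.926 = 21417 W
P_out = η·P_in = 0.794 × 21417 = 17005 W
n_s = 120×60/8 = 900 rpm; n = 900×(1−0.0515) = 854 rpm
ω = 2π×854/60 = 89.43 rad/s
τ = P_out/ω = 17005/89.43 = 190 N·m

190 N·m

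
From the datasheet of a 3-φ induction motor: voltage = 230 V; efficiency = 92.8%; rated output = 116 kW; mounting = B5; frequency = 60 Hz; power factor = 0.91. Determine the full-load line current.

P_out = 116 kW = 116000 W
P_in = P_out / η = 116000 / 0.928 = 125000 W
I_L = P_in / (√3·V_L·cosφ) = 125000 / (1.732 × 230 × 0.91) = 345 A

345 A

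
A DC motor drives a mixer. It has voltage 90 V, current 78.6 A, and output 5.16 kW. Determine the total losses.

P_in = V·I = 90×78.6 = 7074 W
P_out = 5160 W
Losses = P_in − P_out = 7074 − 5160 = 1914 W

1910 W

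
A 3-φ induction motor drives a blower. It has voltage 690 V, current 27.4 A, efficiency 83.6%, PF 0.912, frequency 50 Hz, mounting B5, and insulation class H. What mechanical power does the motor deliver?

25 kW

P_in = √3·V·I·cosφ = 1.732 × 690 × 27.4 × 0.912 = 29864 W
P_out = η·P_in = 0.836 × 29864 = 24966 W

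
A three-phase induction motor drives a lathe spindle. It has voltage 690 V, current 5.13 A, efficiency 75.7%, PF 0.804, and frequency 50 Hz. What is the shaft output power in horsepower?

5 HP

P_in = √3·V·I·cosφ = 1.732 × 690 × 5.13 × 0.804 = 4929 W
P_out = η·P_in = 0.757 × 4929 = 3731 W
= 3731/746 = 5 HP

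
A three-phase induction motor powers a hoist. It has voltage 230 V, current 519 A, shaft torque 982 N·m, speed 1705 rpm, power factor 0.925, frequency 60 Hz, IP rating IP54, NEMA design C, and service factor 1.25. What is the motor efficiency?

ω = 2π × 1705/60 = 178.5 rad/s; P_out = τω = 982 × 178.5 = 175287 W
P_in = √3·V_L·I_L·cosφ = 1.732 × 230 × 519 × 0.925 = 191243 W
η = P_out / P_in = 175287 / 191243 = 0.917 = 91.7%

91.7 %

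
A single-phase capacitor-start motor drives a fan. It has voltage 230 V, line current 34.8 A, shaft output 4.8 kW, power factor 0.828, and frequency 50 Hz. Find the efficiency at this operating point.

P_out = 4.8 kW = 4800 W
P_in = V·I·cosφ = 230 × 34.8 × 0.828 = 6627 W
η = P_out / P_in = 4800 / 6627 = 0.724 = 72.4%

72.4 %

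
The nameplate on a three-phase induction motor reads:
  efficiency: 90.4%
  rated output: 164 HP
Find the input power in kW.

135 kW

P_out = 164 × 746 = 122344 W
P_in = P_out/η = 122344/0.904 = 135336 W = 135 kW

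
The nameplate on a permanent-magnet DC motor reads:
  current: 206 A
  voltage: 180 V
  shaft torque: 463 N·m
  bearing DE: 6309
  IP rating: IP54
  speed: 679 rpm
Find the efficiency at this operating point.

ω = 2π × 679/60 = 71.1 rad/s; P_out = τω = 463 × 71.1 = 32919 W
P_in = V·I = 180 × 206 = 37080 W
η = P_out / P_in = 32919 / 37080 = 0.888 = 88.8%

88.8 %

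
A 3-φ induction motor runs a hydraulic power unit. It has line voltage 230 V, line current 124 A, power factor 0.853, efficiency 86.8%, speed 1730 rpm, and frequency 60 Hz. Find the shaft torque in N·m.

202 N·m

P_in = √3·V·I·cosφ = 1.732 × 230 × 124 × 0.853 = 42135 W
P_out = η·P_in = 0.868 × 42135 = 36573 W
n = 1730 rpm
ω = 2π×1730/60 = 181.2 rad/s
τ = P_out/ω = 36573/181.2 = 202 N·m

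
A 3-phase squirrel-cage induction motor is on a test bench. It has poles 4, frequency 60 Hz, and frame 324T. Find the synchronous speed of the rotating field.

n_s = 120f/p = 120×60/4 = 1800 rpm

1800 rpm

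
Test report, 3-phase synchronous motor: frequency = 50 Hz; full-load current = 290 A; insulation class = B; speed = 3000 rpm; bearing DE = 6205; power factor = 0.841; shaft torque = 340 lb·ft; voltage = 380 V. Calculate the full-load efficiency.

90.2 %

τ = 340 lb·ft × 1.356 = 461 N·m
ω = 2π × 3000/60 = 314.2 rad/s; P_out = τω = 461 × 314.2 = 144846 W
P_in = √3·V_L·I_L·cosφ = 1.732 × 380 × 290 × 0.841 = 160519 W
η = P_out / P_in = 144846 / 160519 = 0.902 = 90.2%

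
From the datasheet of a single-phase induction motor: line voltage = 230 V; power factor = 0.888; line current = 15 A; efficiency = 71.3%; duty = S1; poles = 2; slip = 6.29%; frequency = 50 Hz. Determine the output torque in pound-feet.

5.47 lb·ft

P_in = V·I·cosφ = 230 × 15 × 0.888 = 3064 W
P_out = η·P_in = 0.713 × 3064 = 2185 W
n_s = 120×50/2 = 3000 rpm; n = 3000×(1−0.0629) = 2811 rpm
ω = 2π×2811/60 = 294.4 rad/s
τ = P_out/ω = 2185/294.4 = 7.422 N·m
In lb·ft: 7.422/1.356 = 5.47 lb·ft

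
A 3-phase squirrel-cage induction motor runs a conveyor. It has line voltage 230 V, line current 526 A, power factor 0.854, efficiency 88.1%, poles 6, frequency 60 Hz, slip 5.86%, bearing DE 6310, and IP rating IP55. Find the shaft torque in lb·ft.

P_in = √3·V·I·cosφ = 1.732 × 230 × 526 × 0.854 = 178945 W
P_out = η·P_in = 0.881 × 178945 = 157651 W
n_s = 120×60/6 = 1200 rpm; n = 1200×(1−0.0586) = 1130 rpm
ω = 2π×1130/60 = 118.3 rad/s
τ = P_out/ω = 157651/118.3 = 1333 N·m
In lb·ft: 1333/1.356 = 983 lb·ft

983 lb·ft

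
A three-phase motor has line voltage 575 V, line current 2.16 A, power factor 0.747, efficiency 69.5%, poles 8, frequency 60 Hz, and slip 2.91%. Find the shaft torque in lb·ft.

P_in = √3·V·I·cosφ = 1.732 × 575 × 2.16 × 0.747 = 1607 W
P_out = η·P_in = 0.695 × 1607 = 1117 W
n_s = 120×60/8 = 900 rpm; n = 900×(1−0.0291) = 874 rpm
ω = 2π×874/60 = 91.53 rad/s
τ = P_out/ω = 1117/91.53 = 12.2 N·m
In lb·ft: 12.2/1.356 = 9 lb·ft

9 lb·ft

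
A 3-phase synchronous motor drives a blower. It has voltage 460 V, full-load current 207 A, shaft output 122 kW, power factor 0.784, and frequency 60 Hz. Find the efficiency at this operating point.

94.4 %

P_out = 122 kW = 122000 W
P_in = √3·V_L·I_L·cosφ = 1.732 × 460 × 207 × 0.784 = 129298 W
η = P_out / P_in = 122000 / 129298 = 0.944 = 94.4%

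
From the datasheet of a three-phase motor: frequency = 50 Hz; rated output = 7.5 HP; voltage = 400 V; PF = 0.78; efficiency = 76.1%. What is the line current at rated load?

13.6 A

P_out = 7.5 × 746 = 5595 W
P_in = P_out / η = 5595 / 0.761 = 7352 W
I_L = P_in / (√3·V_L·cosφ) = 7352 / (1.732 × 400 × 0.78) = 13.6 A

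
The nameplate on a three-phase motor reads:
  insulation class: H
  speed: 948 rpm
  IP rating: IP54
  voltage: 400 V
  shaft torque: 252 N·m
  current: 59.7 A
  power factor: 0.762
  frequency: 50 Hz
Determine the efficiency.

79.4 %

ω = 2π × 948/60 = 99.27 rad/s; P_out = τω = 252 × 99.27 = 25016 W
P_in = √3·V_L·I_L·cosφ = 1.732 × 400 × 59.7 × 0.762 = 31516 W
η = P_out / P_in = 25016 / 31516 = 0.794 = 79.4%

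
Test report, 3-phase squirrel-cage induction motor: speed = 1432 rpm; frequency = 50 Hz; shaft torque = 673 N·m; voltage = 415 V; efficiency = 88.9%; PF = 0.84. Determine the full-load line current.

ω = 2π×1432/60 = 150 rad/s; P_out = τω = 673 × 150 = 100950 W
P_in = P_out / η = 100950 / 0.889 = 113555 W
I_L = P_in / (√3·V_L·cosφ) = 113555 / (1.732 × 415 × 0.84) = 188 A

188 A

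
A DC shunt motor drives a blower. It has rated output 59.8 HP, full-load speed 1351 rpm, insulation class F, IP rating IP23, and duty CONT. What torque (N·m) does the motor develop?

315 N·m

P_out = 59.8 × 746 = 44611 W
ω = 2π × 1351/60 = 141.5 rad/s
τ = P_out/ω = 44611/141.5 = 315 N·m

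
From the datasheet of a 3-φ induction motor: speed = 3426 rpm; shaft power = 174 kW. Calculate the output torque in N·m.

485 N·m

ω = 2π × 3426/60 = 358.8 rad/s
τ = P/ω = 174000/358.8 = 485 N·m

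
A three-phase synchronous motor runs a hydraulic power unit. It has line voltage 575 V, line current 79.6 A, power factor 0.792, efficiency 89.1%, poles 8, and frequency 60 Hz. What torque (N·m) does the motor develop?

P_in = √3·V·I·cosφ = 1.732 × 575 × 79.6 × 0.792 = 62785 W
P_out = η·P_in = 0.891 × 62785 = 55941 W
n = n_s = 120×60/8 = 900 rpm (synchronous)
ω = 2π×900/60 = 94.25 rad/s
τ = P_out/ω = 55941/94.25 = 594 N·m

594 N·m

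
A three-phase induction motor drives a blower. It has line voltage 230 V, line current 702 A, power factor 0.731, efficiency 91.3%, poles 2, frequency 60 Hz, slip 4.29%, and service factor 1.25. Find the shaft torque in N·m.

517 N·m

P_in = √3·V·I·cosφ = 1.732 × 230 × 702 × 0.731 = 204423 W
P_out = η·P_in = 0.913 × 204423 = 186638 W
n_s = 120×60/2 = 3600 rpm; n = 3600×(1−0.0429) = 3446 rpm
ω = 2π×3446/60 = 360.9 rad/s
τ = P_out/ω = 186638/360.9 = 517 N·m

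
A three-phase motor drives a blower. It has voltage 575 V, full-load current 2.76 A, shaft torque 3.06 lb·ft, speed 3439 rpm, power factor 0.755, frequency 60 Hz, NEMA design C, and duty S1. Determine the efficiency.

72.0 %

τ = 3.06 lb·ft × 1.356 = 4.149 N·m
ω = 2π × 3439/60 = 360.1 rad/s; P_out = τω = 4.149 × 360.1 = 1494 W
P_in = √3·V_L·I_L·cosφ = 1.732 × 575 × 2.76 × 0.755 = 2075 W
η = P_out / P_in = 1494 / 2075 = 0.720 = 72.0%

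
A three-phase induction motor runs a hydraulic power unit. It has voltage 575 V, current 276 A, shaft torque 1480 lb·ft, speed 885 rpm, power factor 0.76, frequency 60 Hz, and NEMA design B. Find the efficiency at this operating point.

89.0 %

τ = 1480 lb·ft × 1.356 = 2007 N·m
ω = 2π × 885/60 = 92.68 rad/s; P_out = τω = 2007 × 92.68 = 186009 W
P_in = √3·V_L·I_L·cosφ = 1.732 × 575 × 276 × 0.76 = 208900 W
η = P_out / P_in = 186009 / 208900 = 0.890 = 89.0%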